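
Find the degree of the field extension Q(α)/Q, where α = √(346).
[Q(α):Q] = 2

[Q(α):Q] equals the degree of the minimal polynomial of α. Here α^2 = 346 and x^2 - 346 is irreducible (d = 346 is squarefree, ≠ 1, hence not a square), so deg(m_α) = 2. Thus [Q(α):Q] = 2.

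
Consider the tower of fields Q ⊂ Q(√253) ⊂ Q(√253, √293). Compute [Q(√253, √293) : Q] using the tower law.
[Q(√253, √293) : Q] = 4

[Q(√253):Q] = 2 (min poly x^2 - 253, irreducible since 253 is squarefree > 1). For the top step, suppose √293 ∈ Q(√253), say √293 = c + d√253 with c, d ∈ Q. Squaring: 293 = c^2 + 253d^2 + 2cd√253. Since √253 ∉ Q this forces 2cd = 0. If d = 0 then √293 = c ∈ Q, contradicting 293 squarefree > 1. If c = 0 then 293 = 253d^2, so 253·293 = (253d)^2 is a perfect square in Q — but 253·293 = 74129 is not a perfect square (since 253 and 293 are distinct squarefree integers). Contradiction. Hence √293 ∉ Q(√253), so x^2 - 293 stays irreducible over Q(√253) and [Q(√253, √293) : Q(√253)] = 2. By the tower law, [Q(√253, √293) : Q] = 2 · 2 = 4.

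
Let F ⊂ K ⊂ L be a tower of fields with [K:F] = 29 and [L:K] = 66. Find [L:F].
[L:F] = 1914

The tower law says that for any tower of field extensions F ⊂ K ⊂ L with finite degrees, [L:F] = [L:K] · [K:F]. Here this gives [L:F] = 66 · 29 = 1914.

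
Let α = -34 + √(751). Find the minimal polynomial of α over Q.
m_α(x) = x^2 + 68x + 405

From α + 34 = √(751), squaring gives (α + 34)^2 = 751, i.e. α^2 + 68α + 1156 = 751, so α^2 + 68α + 405 = 0. The discriminant of x^2 + 68x + 405 is (68)^2 - 4·(405) = 4624 - 1620 = 3004, and 4·(751) is not a perfect square in Q since 751 is squarefree and ≠ 1. Hence x^2 + 68x + 405 is irreducible over Q and is the minimal polynomial of α.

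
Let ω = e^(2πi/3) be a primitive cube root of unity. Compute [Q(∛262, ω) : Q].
[Q(∛262, ω) : Q] = 6

[Q(∛262):Q] = 3 (min poly x^3 - 262, irreducible since 262 is not a perfect cube). [Q(ω):Q] = 2 (min poly x^2 + x + 1). Since Q(∛262) ⊂ R and ω ∉ R, we have ω ∉ Q(∛262), so x^2 + x + 1 remains irreducible over Q(∛262) and [Q(∛262, ω) : Q(∛262)] = 2. By the tower law, [Q(∛262, ω) : Q] = 3 · 2 = 6. (In fact Q(∛262, ω) is the splitting field of x^3 - 262 over Q.)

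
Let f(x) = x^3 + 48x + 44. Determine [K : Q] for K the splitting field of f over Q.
[K : Q] = 6

By the rational root test, any rational root of the monic integer polynomial f(x) = x^3 + 48x + 44 must be an integer dividing the constant term 44, i.e. one of ±{1, 2, 4, 11, 22, 44}. Evaluating: f(1) = 93, f(-1) = -5, f(2) = 148, f(-2) = -60, f(4) = 300, f(-4) = -212, f(11) = 1903, f(-11) = -1815, f(22) = 11748, f(-22) = -11660, f(44) = 87340, f(-44) = -87252; none is 0, so f has no rational root and is therefore irreducible over Q (a cubic with no linear factor over a field is irreducible). For an irreducible cubic, the Galois group is A_3 or S_3 according as the discriminant disc(f) = -4a^3 - 27b^2 = -4·(48)^3 - 27·(44)^2 = -494640 is or is not a square in Q. Here disc(f) = -494640 is not a perfect square in Q, so the Galois group of f over Q is not contained in A_3 and must be all of S_3. The splitting field has degree |S_3| = 6 over Q, so [K : Q] = 6.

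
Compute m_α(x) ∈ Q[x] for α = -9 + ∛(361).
m_α(x) = x^3 + 27x^2 + 243x + 368

Set β = α + 9 = ∛(361), so β^3 = 361. Then (α + 9)^3 - 361 = 0, i.e. α is a root of g(x) = (x + 9)^3 - 361 = x^3 + 27x^2 + 243x + 368. Since g(x) = h(x + 9) where h(x) = x^3 - 361, and h is irreducible over Q (because 361 is not a perfect cube, so h has no rational root, and a monic cubic with no rational root is irreducible), g is also irreducible (irreducibility is preserved under the substitution x → x + 9). Hence m_α(x) = x^3 + 27x^2 + 243x + 368.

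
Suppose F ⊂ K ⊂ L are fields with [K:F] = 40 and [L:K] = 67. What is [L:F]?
[L:F] = 2680

The tower law says that for any tower of field extensions F ⊂ K ⊂ L with finite degrees, [L:F] = [L:K] · [K:F]. Here this gives [L:F] = 67 · 40 = 2680.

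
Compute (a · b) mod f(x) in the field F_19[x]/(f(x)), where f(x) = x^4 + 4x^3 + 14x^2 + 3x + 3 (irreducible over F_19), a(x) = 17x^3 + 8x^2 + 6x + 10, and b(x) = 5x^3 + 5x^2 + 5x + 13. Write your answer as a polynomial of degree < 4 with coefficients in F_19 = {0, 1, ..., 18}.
a · b ≡ 15x^3 + 3x^2 + 6x + 9 (mod f(x))

Multiply in F_19[x]: a(x)·b(x) = (17x^3 + 8x^2 + 6x + 10)·(5x^3 + 5x^2 + 5x + 13) = 9x^6 + 11x^5 + 3x^4 + 18x^3 + 13x^2 + 14x + 16. This has degree ≥ 4, so divide by f(x) over F_19: 9x^6 + 11x^5 + 3x^4 + 18x^3 + 13x^2 + 14x + 16 = (9x^2 + 13x + 15)·(x^4 + 4x^3 + 14x^2 + 3x + 3) + (15x^3 + 3x^2 + 6x + 9). Hence a·b ≡ 15x^3 + 3x^2 + 6x + 9 (mod f). (F_19[x]/(f) is a field with 19^4 = 130321 elements since f is irreducible of degree 4.)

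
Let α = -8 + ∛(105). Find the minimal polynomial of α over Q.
m_α(x) = x^3 + 24x^2 + 192x + 407

Set β = α + 8 = ∛(105), so β^3 = 105. Then (α + 8)^3 - 105 = 0, i.e. α is a root of g(x) = (x + 8)^3 - 105 = x^3 + 24x^2 + 192x + 407. Since g(x) = h(x + 8) where h(x) = x^3 - 105, and h is irreducible over Q (because 105 is not a perfect cube, so h has no rational root, and a monic cubic with no rational root is irreducible), g is also irreducible (irreducibility is preserved under the substitution x → x + 8). Hence m_α(x) = x^3 + 24x^2 + 192x + 407.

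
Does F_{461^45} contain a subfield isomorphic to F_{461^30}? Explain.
No: F_{461^30} is not a subfield of F_{461^45}

F_{p^m} embeds in F_{p^n} iff m | n. Here 30 ∤ 45 (since 45 = 1·30 + 15 with remainder 15 ≠ 0), so F_{461^30} is not a subfield of F_{461^45}. Equivalently: if it were, the tower law would give 30 = [F_{461^30}:F_461] dividing [F_{461^45}:F_461] = 45, contradiction.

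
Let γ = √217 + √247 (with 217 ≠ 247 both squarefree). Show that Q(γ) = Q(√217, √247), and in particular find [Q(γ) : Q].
[Q(γ) : Q] = 4 (equivalently, Q(γ) = Q(√217, √247))

Obviously Q(γ) ⊆ Q(√217, √247), and [Q(√217, √247):Q] = 4 (since 217, 247 are distinct squarefree integers > 1 with 53599 not a perfect square). To show equality we compute the minimal polynomial of γ. From γ = √217 + √247: γ^2 = 217 + 2√(53599) + 247 = 464 + 2√(53599), so γ^2 - 464 = 2√(53599); squaring, (γ^2 - 464)^2 = 4·53599, i.e. γ^4 - 928γ^2 + 215296 - 214396 = 0, i.e. γ^4 - 928γ^2 + 900 = 0. So γ is a root of x^4 - 928x^2 + 900. This polynomial is irreducible over Q: it has no rational root (each ±√217 ± √247 is irrational), and any factorization into two quadratics over Q would force √(53599) ∈ Q (pairing opposite roots) or √217, √247 ∈ Q (other pairings), all impossible. Hence [Q(γ):Q] = 4 = [Q(√217, √247):Q], so Q(γ) = Q(√217, √247).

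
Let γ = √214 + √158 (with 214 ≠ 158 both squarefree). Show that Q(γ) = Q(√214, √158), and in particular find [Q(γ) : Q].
[Q(γ) : Q] = 4 (equivalently, Q(γ) = Q(√214, √158))

Obviously Q(γ) ⊆ Q(√214, √158), and [Q(√214, √158):Q] = 4 (since 214, 158 are distinct squarefree integers > 1 with 33812 not a perfect square). To show equality we compute the minimal polynomial of γ. From γ = √214 + √158: γ^2 = 214 + 2√(33812) + 158 = 372 + 2√(33812), so γ^2 - 372 = 2√(33812); squaring, (γ^2 - 372)^2 = 4·33812, i.e. γ^4 - 744γ^2 + 138384 - 135248 = 0, i.e. γ^4 - 744γ^2 + 3136 = 0. So γ is a root of x^4 - 744x^2 + 3136. This polynomial is irreducible over Q: it has no rational root (each ±√214 ± √158 is irrational), and any factorization into two quadratics over Q would force √(33812) ∈ Q (pairing opposite roots) or √214, √158 ∈ Q (other pairings), all impossible. Hence [Q(γ):Q] = 4 = [Q(√214, √158):Q], so Q(γ) = Q(√214, √158).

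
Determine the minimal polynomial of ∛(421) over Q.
m_α(x) = x^3 - 421

α satisfies α^3 = 421, so x^3 - 421 annihilates α. By the rational root test, a rational root p/q (in lowest terms) of x^3 - 421 would satisfy p^3 = 421 q^3, forcing q = 1 and p^3 = 421; but 421 is not a perfect cube, contradiction. A monic cubic over Q with no rational root is irreducible (any nontrivial factorization would include a linear factor). Hence x^3 - 421 is the minimal polynomial of α, and in particular [Q(α):Q] = 3.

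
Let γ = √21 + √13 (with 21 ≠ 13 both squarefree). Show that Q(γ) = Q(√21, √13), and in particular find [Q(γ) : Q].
[Q(γ) : Q] = 4 (equivalently, Q(γ) = Q(√21, √13))

Obviously Q(γ) ⊆ Q(√21, √13), and [Q(√21, √13):Q] = 4 (since 21, 13 are distinct squarefree integers > 1 with 273 not a perfect square). To show equality we compute the minimal polynomial of γ. From γ = √21 + √13: γ^2 = 21 + 2√(273) + 13 = 34 + 2√(273), so γ^2 - 34 = 2√(273); squaring, (γ^2 - 34)^2 = 4·273, i.e. γ^4 - 68γ^2 + 1156 - 1092 = 0, i.e. γ^4 - 68γ^2 + 64 = 0. So γ is a root of x^4 - 68x^2 + 64. This polynomial is irreducible over Q: it has no rational root (each ±√21 ± √13 is irrational), and any factorization into two quadratics over Q would force √(273) ∈ Q (pairing opposite roots) or √21, √13 ∈ Q (other pairings), all impossible. Hence [Q(γ):Q] = 4 = [Q(√21, √13):Q], so Q(γ) = Q(√21, √13).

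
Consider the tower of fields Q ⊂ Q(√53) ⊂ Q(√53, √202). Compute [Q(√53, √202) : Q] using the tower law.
[Q(√53, √202) : Q] = 4

[Q(√53):Q] = 2 (min poly x^2 - 53, irreducible since 53 is squarefree > 1). For the top step, suppose √202 ∈ Q(√53), say √202 = c + d√53 with c, d ∈ Q. Squaring: 202 = c^2 + 53d^2 + 2cd√53. Since √53 ∉ Q this forces 2cd = 0. If d = 0 then √202 = c ∈ Q, contradicting 202 squarefree > 1. If c = 0 then 202 = 53d^2, so 53·202 = (53d)^2 is a perfect square in Q — but 53·202 = 10706 is not a perfect square (since 53 and 202 are distinct squarefree integers). Contradiction. Hence √202 ∉ Q(√53), so x^2 - 202 stays irreducible over Q(√53) and [Q(√53, √202) : Q(√53)] = 2. By the tower law, [Q(√53, √202) : Q] = 2 · 2 = 4.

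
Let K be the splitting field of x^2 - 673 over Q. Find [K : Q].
[K : Q] = 2

f(x) = x^2 - 673 factors as (x - √673)(x + √673). The splitting field is K = Q(√673). Since 673 is squarefree and > 1, it is not a perfect square, so x^2 - 673 is irreducible over Q and [Q(√673) : Q] = 2. Hence [K : Q] = 2.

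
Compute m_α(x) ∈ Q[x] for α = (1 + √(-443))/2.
m_α(x) = x^2 - x + 111

From 2α - 1 = √(-443), squaring gives (2α - 1)^2 = -443, i.e. 4α^2 - 4α + 1 = -443, so α^2 - α + (1 + 443)/4 = 0. Since -443 ≡ 1 (mod 4), (1 + 443)/4 = 111 ∈ Z. The polynomial x^2 - x + 111 has discriminant 1 - 4·(111) = -443, which is not a perfect square in Q (d = -443 is squarefree and ≠ 1), so x^2 - x + 111 is irreducible over Q. It is the minimal polynomial of α.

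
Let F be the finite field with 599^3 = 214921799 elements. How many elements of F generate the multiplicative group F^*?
There are φ(214921798) = 81325728 primitive elements

F_q^* is cyclic of order q - 1 = 214921798. A cyclic group of order m has exactly φ(m) generators. Here m = 214921798 = 2 · 7 · 13 · 23 · 51343, so the number of primitive elements is φ(214921798) = 81325728.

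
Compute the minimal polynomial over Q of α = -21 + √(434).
m_α(x) = x^2 + 42x + 7

From α + 21 = √(434), squaring gives (α + 21)^2 = 434, i.e. α^2 + 42α + 441 = 434, so α^2 + 42α + 7 = 0. The discriminant of x^2 + 42x + 7 is (42)^2 - 4·(7) = 1764 - 28 = 1736, and 4·(434) is not a perfect square in Q since 434 is squarefree and ≠ 1. Hence x^2 + 42x + 7 is irreducible over Q and is the minimal polynomial of α.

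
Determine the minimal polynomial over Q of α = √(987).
m_α(x) = x^2 - 987

α satisfies α^2 - 987 = 0, so x^2 - 987 annihilates α. Since d = 987 is squarefree and ≠ 1, it is not a perfect square in Q, so x^2 - 987 has no rational root and is therefore irreducible over Q (a degree-2 polynomial over a field is irreducible iff it has no root). Hence m_α(x) = x^2 - 987.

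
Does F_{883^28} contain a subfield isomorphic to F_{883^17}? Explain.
No: F_{883^17} is not a subfield of F_{883^28}

F_{p^m} embeds in F_{p^n} iff m | n. Here 17 ∤ 28 (since 28 = 1·17 + 11 with remainder 11 ≠ 0), so F_{883^17} is not a subfield of F_{883^28}. Equivalently: if it were, the tower law would give 17 = [F_{883^17}:F_883] dividing [F_{883^28}:F_883] = 28, contradiction.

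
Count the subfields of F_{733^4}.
F_{733^4} has 3 subfields

The subfields of F_{p^n} are exactly the fields F_{p^d} for d | n (each is the fixed field of the unique index-d subgroup of Gal(F_{p^n}/F_p) ≅ Z/nZ). The divisors of n = 4 are {1, 2, 4}, giving 3 subfields: F_{733^1}, F_{733^2}, F_{733^4}.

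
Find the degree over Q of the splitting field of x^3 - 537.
[K : Q] = 6

The roots of x^3 - 537 are ∛537, ω∛537, ω^2∛537 where ω = e^(2πi/3) is a primitive cube root of unity, so K = Q(∛537, ω). Now [Q(∛537):Q] = 3 (since 537 is not a perfect cube, x^3 - 537 is irreducible) and [Q(ω):Q] = 2. Both 2 and 3 divide [K:Q], and [K:Q] ≤ 3·2 = 6, so [K:Q] = 6. (Equivalently: Q(∛537) ⊂ R but ω ∉ R, so [K : Q(∛537)] = 2.)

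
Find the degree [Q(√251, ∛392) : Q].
[Q(√251, ∛392) : Q] = 6

Let L = Q(√251, ∛392). Since Q(√251) ⊂ L and [Q(√251):Q] = 2, the tower law gives 2 | [L:Q]. Likewise Q(∛392) ⊂ L with [Q(∛392):Q] = 3 (because 392 is not a perfect cube), so 3 | [L:Q]. As gcd(2,3) = 1, [L:Q] is divisible by 6. Conversely L is generated over Q by √251 and ∛392, so [L:Q] ≤ 2·3 = 6. Therefore [Q(√251, ∛392) : Q] = 6.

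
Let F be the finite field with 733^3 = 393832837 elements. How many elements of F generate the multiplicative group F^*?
There are φ(393832836) = 122316480 primitive elements

F_q^* is cyclic of order q - 1 = 393832836. A cyclic group of order m has exactly φ(m) generators. Here m = 393832836 = 2^2 · 3^2 · 19 · 61 · 9439, so the number of primitive elements is φ(393832836) = 122316480.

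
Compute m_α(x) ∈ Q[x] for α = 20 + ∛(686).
m_α(x) = x^3 - 60x^2 + 1200x - 8686

Set β = α - 20 = ∛(686), so β^3 = 686. Then (α - 20)^3 - 686 = 0, i.e. α is a root of g(x) = (x - 20)^3 - 686 = x^3 - 60x^2 + 1200x - 8686. Since g(x) = h(x - 20) where h(x) = x^3 - 686, and h is irreducible over Q (because 686 is not a perfect cube, so h has no rational root, and a monic cubic with no rational root is irreducible), g is also irreducible (irreducibility is preserved under the substitution x → x - 20). Hence m_α(x) = x^3 - 60x^2 + 1200x - 8686.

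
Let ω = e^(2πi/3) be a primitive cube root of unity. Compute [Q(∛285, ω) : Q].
[Q(∛285, ω) : Q] = 6

[Q(∛285):Q] = 3 (min poly x^3 - 285, irreducible since 285 is not a perfect cube). [Q(ω):Q] = 2 (min poly x^2 + x + 1). Since Q(∛285) ⊂ R and ω ∉ R, we have ω ∉ Q(∛285), so x^2 + x + 1 remains irreducible over Q(∛285) and [Q(∛285, ω) : Q(∛285)] = 2. By the tower law, [Q(∛285, ω) : Q] = 3 · 2 = 6. (In fact Q(∛285, ω) is the splitting field of x^3 - 285 over Q.)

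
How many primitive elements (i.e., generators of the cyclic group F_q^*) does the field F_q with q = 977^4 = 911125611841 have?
There are φ(911125611840) = 232906752000 primitive elements

F_q^* is cyclic of order q - 1 = 911125611840. A cyclic group of order m has exactly φ(m) generators. Here m = 911125611840 = 2^6 · 3 · 5 · 53 · 61 · 163 · 1801, so the number of primitive elements is φ(911125611840) = 232906752000.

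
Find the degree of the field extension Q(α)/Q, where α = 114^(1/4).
[Q(α):Q] = 4

α is a root of x^4 - 114. By Eisenstein's criterion at the prime p = 2 (which divides the constant term 114 but p^2 = 4 does not, since 114 is squarefree), x^4 - 114 is irreducible over Q. Hence [Q(α):Q] = 4.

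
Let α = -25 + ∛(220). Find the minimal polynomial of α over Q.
m_α(x) = x^3 + 75x^2 + 1875x + 15405

Set β = α + 25 = ∛(220), so β^3 = 220. Then (α + 25)^3 - 220 = 0, i.e. α is a root of g(x) = (x + 25)^3 - 220 = x^3 + 75x^2 + 1875x + 15405. Since g(x) = h(x + 25) where h(x) = x^3 - 220, and h is irreducible over Q (because 220 is not a perfect cube, so h has no rational root, and a monic cubic with no rational root is irreducible), g is also irreducible (irreducibility is preserved under the substitution x → x + 25). Hence m_α(x) = x^3 + 75x^2 + 1875x + 15405.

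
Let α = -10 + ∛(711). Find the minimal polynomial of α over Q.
m_α(x) = x^3 + 30x^2 + 300x + 289

Set β = α + 10 = ∛(711), so β^3 = 711. Then (α + 10)^3 - 711 = 0, i.e. α is a root of g(x) = (x + 10)^3 - 711 = x^3 + 30x^2 + 300x + 289. Since g(x) = h(x + 10) where h(x) = x^3 - 711, and h is irreducible over Q (because 711 is not a perfect cube, so h has no rational root, and a monic cubic with no rational root is irreducible), g is also irreducible (irreducibility is preserved under the substitution x → x + 10). Hence m_α(x) = x^3 + 30x^2 + 300x + 289.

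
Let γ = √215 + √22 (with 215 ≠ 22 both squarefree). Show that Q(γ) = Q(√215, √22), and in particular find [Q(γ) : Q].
[Q(γ) : Q] = 4 (equivalently, Q(γ) = Q(√215, √22))

Obviously Q(γ) ⊆ Q(√215, √22), and [Q(√215, √22):Q] = 4 (since 215, 22 are distinct squarefree integers > 1 with 4730 not a perfect square). To show equality we compute the minimal polynomial of γ. From γ = √215 + √22: γ^2 = 215 + 2√(4730) + 22 = 237 + 2√(4730), so γ^2 - 237 = 2√(4730); squaring, (γ^2 - 237)^2 = 4·4730, i.e. γ^4 - 474γ^2 + 56169 - 18920 = 0, i.e. γ^4 - 474γ^2 + 37249 = 0. So γ is a root of x^4 - 474x^2 + 37249. This polynomial is irreducible over Q: it has no rational root (each ±√215 ± √22 is irrational), and any factorization into two quadratics over Q would force √(4730) ∈ Q (pairing opposite roots) or √215, √22 ∈ Q (other pairings), all impossible. Hence [Q(γ):Q] = 4 = [Q(√215, √22):Q], so Q(γ) = Q(√215, √22).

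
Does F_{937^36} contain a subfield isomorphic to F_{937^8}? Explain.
No: F_{937^8} is not a subfield of F_{937^36}

F_{p^m} embeds in F_{p^n} iff m | n. Here 8 ∤ 36 (since 36 = 4·8 + 4 with remainder 4 ≠ 0), so F_{937^8} is not a subfield of F_{937^36}. Equivalently: if it were, the tower law would give 8 = [F_{937^8}:F_937] dividing [F_{937^36}:F_937] = 36, contradiction.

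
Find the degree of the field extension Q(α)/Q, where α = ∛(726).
[Q(α):Q] = 3

The minimal polynomial of α is x^3 - 726, irreducible over Q since 726 is not a perfect cube (so x^3 - 726 has no rational root). Hence [Q(α):Q] = deg(m_α) = 3.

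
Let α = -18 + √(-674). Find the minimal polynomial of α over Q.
m_α(x) = x^2 + 36x + 998

From α + 18 = √(-674), squaring gives (α + 18)^2 = -674, i.e. α^2 + 36α + 324 = -674, so α^2 + 36α + 998 = 0. The discriminant of x^2 + 36x + 998 is (36)^2 - 4·(998) = 1296 - 3992 = -2696, and 4·(-674) is not a perfect square in Q since -674 is squarefree and ≠ 1. Hence x^2 + 36x + 998 is irreducible over Q and is the minimal polynomial of α.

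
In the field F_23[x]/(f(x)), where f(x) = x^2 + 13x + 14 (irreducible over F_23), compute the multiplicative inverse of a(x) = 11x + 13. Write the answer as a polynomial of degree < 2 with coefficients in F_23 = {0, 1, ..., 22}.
a(x)^(-1) ≡ 3x + 2 (mod f(x))

Since f is irreducible over F_23, F_23[x]/(f) is a field and a(x) ≠ 0 has an inverse. Apply the extended Euclidean algorithm to f(x) and a(x) in F_23[x]: f(x) = (21x + 14)·a(x) + (16). The last nonzero remainder is the constant 16 = gcd(f, a) in F_23. Back-substituting through the division chain expresses 16 = s(x)·a(x) + t(x)·f(x) with s(x) ≡ 2x + 9 (mod f), so (2x + 9)·a(x) ≡ 16 (mod f). Multiplying by 16^(-1) ≡ 13 in F_23 gives a(x)^(-1) ≡ 13·(2x + 9) ≡ 3x + 2 (mod f). Check: (11x + 13)·(3x + 2) = 10x^2 + 15x + 3 ≡ 1 (mod x^2 + 13x + 14).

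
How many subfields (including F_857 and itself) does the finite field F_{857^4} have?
F_{857^4} has 3 subfields

The subfields of F_{p^n} are exactly the fields F_{p^d} for d | n (each is the fixed field of the unique index-d subgroup of Gal(F_{p^n}/F_p) ≅ Z/nZ). The divisors of n = 4 are {1, 2, 4}, giving 3 subfields: F_{857^1}, F_{857^2}, F_{857^4}.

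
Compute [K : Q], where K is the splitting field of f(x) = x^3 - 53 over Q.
[K : Q] = 6

The roots of x^3 - 53 are ∛53, ω∛53, ω^2∛53 where ω = e^(2πi/3) is a primitive cube root of unity, so K = Q(∛53, ω). Now [Q(∛53):Q] = 3 (since 53 is not a perfect cube, x^3 - 53 is irreducible) and [Q(ω):Q] = 2. Both 2 and 3 divide [K:Q], and [K:Q] ≤ 3·2 = 6, so [K:Q] = 6. (Equivalently: Q(∛53) ⊂ R but ω ∉ R, so [K : Q(∛53)] = 2.)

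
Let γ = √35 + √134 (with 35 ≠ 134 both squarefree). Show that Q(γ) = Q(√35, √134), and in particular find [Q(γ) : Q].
[Q(γ) : Q] = 4 (equivalently, Q(γ) = Q(√35, √134))

Obviously Q(γ) ⊆ Q(√35, √134), and [Q(√35, √134):Q] = 4 (since 35, 134 are distinct squarefree integers > 1 with 4690 not a perfect square). To show equality we compute the minimal polynomial of γ. From γ = √35 + √134: γ^2 = 35 + 2√(4690) + 134 = 169 + 2√(4690), so γ^2 - 169 = 2√(4690); squaring, (γ^2 - 169)^2 = 4·4690, i.e. γ^4 - 338γ^2 + 28561 - 18760 = 0, i.e. γ^4 - 338γ^2 + 9801 = 0. So γ is a root of x^4 - 338x^2 + 9801. This polynomial is irreducible over Q: it has no rational root (each ±√35 ± √134 is irrational), and any factorization into two quadratics over Q would force √(4690) ∈ Q (pairing opposite roots) or √35, √134 ∈ Q (other pairings), all impossible. Hence [Q(γ):Q] = 4 = [Q(√35, √134):Q], so Q(γ) = Q(√35, √134).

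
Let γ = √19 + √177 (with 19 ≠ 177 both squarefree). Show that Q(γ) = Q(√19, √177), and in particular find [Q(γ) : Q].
[Q(γ) : Q] = 4 (equivalently, Q(γ) = Q(√19, √177))

Obviously Q(γ) ⊆ Q(√19, √177), and [Q(√19, √177):Q] = 4 (since 19, 177 are distinct squarefree integers > 1 with 3363 not a perfect square). To show equality we compute the minimal polynomial of γ. From γ = √19 + √177: γ^2 = 19 + 2√(3363) + 177 = 196 + 2√(3363), so γ^2 - 196 = 2√(3363); squaring, (γ^2 - 196)^2 = 4·3363, i.e. γ^4 - 392γ^2 + 38416 - 13452 = 0, i.e. γ^4 - 392γ^2 + 24964 = 0. So γ is a root of x^4 - 392x^2 + 24964. This polynomial is irreducible over Q: it has no rational root (each ±√19 ± √177 is irrational), and any factorization into two quadratics over Q would force √(3363) ∈ Q (pairing opposite roots) or √19, √177 ∈ Q (other pairings), all impossible. Hence [Q(γ):Q] = 4 = [Q(√19, √177):Q], so Q(γ) = Q(√19, √177).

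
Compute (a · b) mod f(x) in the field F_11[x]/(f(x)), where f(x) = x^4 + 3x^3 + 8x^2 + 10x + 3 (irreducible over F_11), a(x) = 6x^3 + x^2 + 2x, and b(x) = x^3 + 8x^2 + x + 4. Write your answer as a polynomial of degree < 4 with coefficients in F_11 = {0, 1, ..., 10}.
a · b ≡ 9x^3 + 7x^2 + 10x + 1 (mod f(x))

Multiply in F_11[x]: a(x)·b(x) = (6x^3 + x^2 + 2x)·(x^3 + 8x^2 + x + 4) = 6x^6 + 5x^5 + 5x^4 + 8x^3 + 6x^2 + 8x. This has degree ≥ 4, so divide by f(x) over F_11: 6x^6 + 5x^5 + 5x^4 + 8x^3 + 6x^2 + 8x = (6x^2 + 9x + 7)·(x^4 + 3x^3 + 8x^2 + 10x + 3) + (9x^3 + 7x^2 + 10x + 1). Hence a·b ≡ 9x^3 + 7x^2 + 10x + 1 (mod f). (F_11[x]/(f) is a field with 11^4 = 14641 elements since f is irreducible of degree 4.)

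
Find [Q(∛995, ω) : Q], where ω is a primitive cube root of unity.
[Q(∛995, ω) : Q] = 6

[Q(∛995):Q] = 3 (min poly x^3 - 995, irreducible since 995 is not a perfect cube). [Q(ω):Q] = 2 (min poly x^2 + x + 1). Since Q(∛995) ⊂ R and ω ∉ R, we have ω ∉ Q(∛995), so x^2 + x + 1 remains irreducible over Q(∛995) and [Q(∛995, ω) : Q(∛995)] = 2. By the tower law, [Q(∛995, ω) : Q] = 3 · 2 = 6. (In fact Q(∛995, ω) is the splitting field of x^3 - 995 over Q.)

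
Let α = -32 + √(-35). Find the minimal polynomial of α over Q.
m_α(x) = x^2 + 64x + 1059

From α + 32 = √(-35), squaring gives (α + 32)^2 = -35, i.e. α^2 + 64α + 1024 = -35, so α^2 + 64α + 1059 = 0. The discriminant of x^2 + 64x + 1059 is (64)^2 - 4·(1059) = 4096 - 4236 = -140, and 4·(-35) is not a perfect square in Q since -35 is squarefree and ≠ 1. Hence x^2 + 64x + 1059 is irreducible over Q and is the minimal polynomial of α.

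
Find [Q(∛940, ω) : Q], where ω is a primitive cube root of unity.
[Q(∛940, ω) : Q] = 6

[Q(∛940):Q] = 3 (min poly x^3 - 940, irreducible since 940 is not a perfect cube). [Q(ω):Q] = 2 (min poly x^2 + x + 1). Since Q(∛940) ⊂ R and ω ∉ R, we have ω ∉ Q(∛940), so x^2 + x + 1 remains irreducible over Q(∛940) and [Q(∛940, ω) : Q(∛940)] = 2. By the tower law, [Q(∛940, ω) : Q] = 3 · 2 = 6. (In fact Q(∛940, ω) is the splitting field of x^3 - 940 over Q.)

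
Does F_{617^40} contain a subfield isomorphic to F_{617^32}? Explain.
No: F_{617^32} is not a subfield of F_{617^40}

F_{p^m} embeds in F_{p^n} iff m | n. Here 32 ∤ 40 (since 40 = 1·32 + 8 with remainder 8 ≠ 0), so F_{617^32} is not a subfield of F_{617^40}. Equivalently: if it were, the tower law would give 32 = [F_{617^32}:F_617] dividing [F_{617^40}:F_617] = 40, contradiction.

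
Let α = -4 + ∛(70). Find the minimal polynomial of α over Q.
m_α(x) = x^3 + 12x^2 + 48x - 6

Set β = α + 4 = ∛(70), so β^3 = 70. Then (α + 4)^3 - 70 = 0, i.e. α is a root of g(x) = (x + 4)^3 - 70 = x^3 + 12x^2 + 48x - 6. Since g(x) = h(x + 4) where h(x) = x^3 - 70, and h is irreducible over Q (because 70 is not a perfect cube, so h has no rational root, and a monic cubic with no rational root is irreducible), g is also irreducible (irreducibility is preserved under the substitution x → x + 4). Hence m_α(x) = x^3 + 12x^2 + 48x - 6.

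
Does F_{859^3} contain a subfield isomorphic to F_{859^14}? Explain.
No: F_{859^14} is not a subfield of F_{859^3}

F_{p^m} embeds in F_{p^n} iff m | n. Here 14 ∤ 3 (since 3 = 0·14 + 3 with remainder 3 ≠ 0), so F_{859^14} is not a subfield of F_{859^3}. Equivalently: if it were, the tower law would give 14 = [F_{859^14}:F_859] dividing [F_{859^3}:F_859] = 3, contradiction.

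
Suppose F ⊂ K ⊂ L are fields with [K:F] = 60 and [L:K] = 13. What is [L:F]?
[L:F] = 780

The tower law says that for any tower of field extensions F ⊂ K ⊂ L with finite degrees, [L:F] = [L:K] · [K:F]. Here this gives [L:F] = 13 · 60 = 780.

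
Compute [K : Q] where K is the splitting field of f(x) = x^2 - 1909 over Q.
[K : Q] = 2

f(x) = x^2 - 1909 factors as (x - √1909)(x + √1909). The splitting field is K = Q(√1909). Since 1909 is squarefree and > 1, it is not a perfect square, so x^2 - 1909 is irreducible over Q and [Q(√1909) : Q] = 2. Hence [K : Q] = 2.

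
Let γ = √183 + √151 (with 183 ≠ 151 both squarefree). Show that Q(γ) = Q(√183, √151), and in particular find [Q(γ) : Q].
[Q(γ) : Q] = 4 (equivalently, Q(γ) = Q(√183, √151))

Obviously Q(γ) ⊆ Q(√183, √151), and [Q(√183, √151):Q] = 4 (since 183, 151 are distinct squarefree integers > 1 with 27633 not a perfect square). To show equality we compute the minimal polynomial of γ. From γ = √183 + √151: γ^2 = 183 + 2√(27633) + 151 = 334 + 2√(27633), so γ^2 - 334 = 2√(27633); squaring, (γ^2 - 334)^2 = 4·27633, i.e. γ^4 - 668γ^2 + 111556 - 110532 = 0, i.e. γ^4 - 668γ^2 + 1024 = 0. So γ is a root of x^4 - 668x^2 + 1024. This polynomial is irreducible over Q: it has no rational root (each ±√183 ± √151 is irrational), and any factorization into two quadratics over Q would force √(27633) ∈ Q (pairing opposite roots) or √183, √151 ∈ Q (other pairings), all impossible. Hence [Q(γ):Q] = 4 = [Q(√183, √151):Q], so Q(γ) = Q(√183, √151).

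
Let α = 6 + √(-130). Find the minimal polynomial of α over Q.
m_α(x) = x^2 - 12x + 166

From α - 6 = √(-130), squaring gives (α - 6)^2 = -130, i.e. α^2 - 12α + 36 = -130, so α^2 - 12α + 166 = 0. The discriminant of x^2 - 12x + 166 is (-12)^2 - 4·(166) = 144 - 664 = -520, and 4·(-130) is not a perfect square in Q since -130 is squarefree and ≠ 1. Hence x^2 - 12x + 166 is irreducible over Q and is the minimal polynomial of α.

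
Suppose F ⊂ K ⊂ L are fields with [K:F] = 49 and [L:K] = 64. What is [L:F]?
[L:F] = 3136

The tower law says that for any tower of field extensions F ⊂ K ⊂ L with finite degrees, [L:F] = [L:K] · [K:F]. Here this gives [L:F] = 64 · 49 = 3136.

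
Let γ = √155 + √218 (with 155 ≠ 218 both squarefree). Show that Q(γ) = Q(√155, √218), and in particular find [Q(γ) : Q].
[Q(γ) : Q] = 4 (equivalently, Q(γ) = Q(√155, √218))

Obviously Q(γ) ⊆ Q(√155, √218), and [Q(√155, √218):Q] = 4 (since 155, 218 are distinct squarefree integers > 1 with 33790 not a perfect square). To show equality we compute the minimal polynomial of γ. From γ = √155 + √218: γ^2 = 155 + 2√(33790) + 218 = 373 + 2√(33790), so γ^2 - 373 = 2√(33790); squaring, (γ^2 - 373)^2 = 4·33790, i.e. γ^4 - 746γ^2 + 139129 - 135160 = 0, i.e. γ^4 - 746γ^2 + 3969 = 0. So γ is a root of x^4 - 746x^2 + 3969. This polynomial is irreducible over Q: it has no rational root (each ±√155 ± √218 is irrational), and any factorization into two quadratics over Q would force √(33790) ∈ Q (pairing opposite roots) or √155, √218 ∈ Q (other pairings), all impossible. Hence [Q(γ):Q] = 4 = [Q(√155, √218):Q], so Q(γ) = Q(√155, √218).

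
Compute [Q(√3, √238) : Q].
[Q(√3, √238) : Q] = 4

[Q(√3):Q] = 2 (min poly x^2 - 3, irreducible since 3 is squarefree > 1). For the top step, suppose √238 ∈ Q(√3), say √238 = c + d√3 with c, d ∈ Q. Squaring: 238 = c^2 + 3d^2 + 2cd√3. Since √3 ∉ Q this forces 2cd = 0. If d = 0 then √238 = c ∈ Q, contradicting 238 squarefree > 1. If c = 0 then 238 = 3d^2, so 3·238 = (3d)^2 is a perfect square in Q — but 3·238 = 714 is not a perfect square (since 3 and 238 are distinct squarefree integers). Contradiction. Hence √238 ∉ Q(√3), so x^2 - 238 stays irreducible over Q(√3) and [Q(√3, √238) : Q(√3)] = 2. By the tower law, [Q(√3, √238) : Q] = 2 · 2 = 4.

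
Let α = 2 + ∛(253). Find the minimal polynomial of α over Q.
m_α(x) = x^3 - 6x^2 + 12x - 261

Set β = α - 2 = ∛(253), so β^3 = 253. Then (α - 2)^3 - 253 = 0, i.e. α is a root of g(x) = (x - 2)^3 - 253 = x^3 - 6x^2 + 12x - 261. Since g(x) = h(x - 2) where h(x) = x^3 - 253, and h is irreducible over Q (because 253 is not a perfect cube, so h has no rational root, and a monic cubic with no rational root is irreducible), g is also irreducible (irreducibility is preserved under the substitution x → x - 2). Hence m_α(x) = x^3 - 6x^2 + 12x - 261.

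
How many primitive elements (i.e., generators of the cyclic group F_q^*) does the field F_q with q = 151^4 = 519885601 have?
There are φ(519885600) = 121098240 primitive elements

F_q^* is cyclic of order q - 1 = 519885600. A cyclic group of order m has exactly φ(m) generators. Here m = 519885600 = 2^5 · 3 · 5^2 · 13 · 19 · 877, so the number of primitive elements is φ(519885600) = 121098240.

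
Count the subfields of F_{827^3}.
F_{827^3} has 2 subfields

The subfields of F_{p^n} are exactly the fields F_{p^d} for d | n (each is the fixed field of the unique index-d subgroup of Gal(F_{p^n}/F_p) ≅ Z/nZ). The divisors of n = 3 are {1, 3}, giving 2 subfields: F_{827^1}, F_{827^3}.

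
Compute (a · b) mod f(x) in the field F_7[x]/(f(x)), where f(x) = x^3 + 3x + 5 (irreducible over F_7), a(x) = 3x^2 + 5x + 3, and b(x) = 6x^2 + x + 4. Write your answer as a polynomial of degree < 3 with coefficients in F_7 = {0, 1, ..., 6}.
a · b ≡ 2x^2 + 2x + 1 (mod f(x))

Multiply in F_7[x]: a(x)·b(x) = (3x^2 + 5x + 3)·(6x^2 + x + 4) = 4x^4 + 5x^3 + 2x + 5. This has degree ≥ 3, so divide by f(x) over F_7: 4x^4 + 5x^3 + 2x + 5 = (4x + 5)·(x^3 + 3x + 5) + (2x^2 + 2x + 1). Hence a·b ≡ 2x^2 + 2x + 1 (mod f). (F_7[x]/(f) is a field with 7^3 = 343 elements since f is irreducible of degree 3.)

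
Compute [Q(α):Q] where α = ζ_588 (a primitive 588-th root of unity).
[Q(α):Q] = 168

The minimal polynomial of ζ_588 over Q is the 588-th cyclotomic polynomial Φ_588(x), which is irreducible over Q and has degree φ(588) = 168. Hence [Q(α):Q] = φ(588) = 168.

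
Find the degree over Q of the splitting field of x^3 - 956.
[K : Q] = 6

The roots of x^3 - 956 are ∛956, ω∛956, ω^2∛956 where ω = e^(2πi/3) is a primitive cube root of unity, so K = Q(∛956, ω). Now [Q(∛956):Q] = 3 (since 956 is not a perfect cube, x^3 - 956 is irreducible) and [Q(ω):Q] = 2. Both 2 and 3 divide [K:Q], and [K:Q] ≤ 3·2 = 6, so [K:Q] = 6. (Equivalently: Q(∛956) ⊂ R but ω ∉ R, so [K : Q(∛956)] = 2.)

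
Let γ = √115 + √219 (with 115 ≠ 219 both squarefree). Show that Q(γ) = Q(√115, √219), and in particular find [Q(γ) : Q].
[Q(γ) : Q] = 4 (equivalently, Q(γ) = Q(√115, √219))

Obviously Q(γ) ⊆ Q(√115, √219), and [Q(√115, √219):Q] = 4 (since 115, 219 are distinct squarefree integers > 1 with 25185 not a perfect square). To show equality we compute the minimal polynomial of γ. From γ = √115 + √219: γ^2 = 115 + 2√(25185) + 219 = 334 + 2√(25185), so γ^2 - 334 = 2√(25185); squaring, (γ^2 - 334)^2 = 4·25185, i.e. γ^4 - 668γ^2 + 111556 - 100740 = 0, i.e. γ^4 - 668γ^2 + 10816 = 0. So γ is a root of x^4 - 668x^2 + 10816. This polynomial is irreducible over Q: it has no rational root (each ±√115 ± √219 is irrational), and any factorization into two quadratics over Q would force √(25185) ∈ Q (pairing opposite roots) or √115, √219 ∈ Q (other pairings), all impossible. Hence [Q(γ):Q] = 4 = [Q(√115, √219):Q], so Q(γ) = Q(√115, √219).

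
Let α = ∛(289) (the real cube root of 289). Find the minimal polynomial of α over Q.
m_α(x) = x^3 - 289

α satisfies α^3 = 289, so x^3 - 289 annihilates α. By the rational root test, a rational root p/q (in lowest terms) of x^3 - 289 would satisfy p^3 = 289 q^3, forcing q = 1 and p^3 = 289; but 289 is not a perfect cube, contradiction. A monic cubic over Q with no rational root is irreducible (any nontrivial factorization would include a linear factor). Hence x^3 - 289 is the minimal polynomial of α, and in particular [Q(α):Q] = 3.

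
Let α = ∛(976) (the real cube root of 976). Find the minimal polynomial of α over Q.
m_α(x) = x^3 - 976

α satisfies α^3 = 976, so x^3 - 976 annihilates α. By the rational root test, a rational root p/q (in lowest terms) of x^3 - 976 would satisfy p^3 = 976 q^3, forcing q = 1 and p^3 = 976; but 976 is not a perfect cube, contradiction. A monic cubic over Q with no rational root is irreducible (any nontrivial factorization would include a linear factor). Hence x^3 - 976 is the minimal polynomial of α, and in particular [Q(α):Q] = 3.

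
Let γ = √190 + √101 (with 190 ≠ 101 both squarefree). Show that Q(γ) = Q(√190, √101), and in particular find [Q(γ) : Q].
[Q(γ) : Q] = 4 (equivalently, Q(γ) = Q(√190, √101))

Obviously Q(γ) ⊆ Q(√190, √101), and [Q(√190, √101):Q] = 4 (since 190, 101 are distinct squarefree integers > 1 with 19190 not a perfect square). To show equality we compute the minimal polynomial of γ. From γ = √190 + √101: γ^2 = 190 + 2√(19190) + 101 = 291 + 2√(19190), so γ^2 - 291 = 2√(19190); squaring, (γ^2 - 291)^2 = 4·19190, i.e. γ^4 - 582γ^2 + 84681 - 76760 = 0, i.e. γ^4 - 582γ^2 + 7921 = 0. So γ is a root of x^4 - 582x^2 + 7921. This polynomial is irreducible over Q: it has no rational root (each ±√190 ± √101 is irrational), and any factorization into two quadratics over Q would force √(19190) ∈ Q (pairing opposite roots) or √190, √101 ∈ Q (other pairings), all impossible. Hence [Q(γ):Q] = 4 = [Q(√190, √101):Q], so Q(γ) = Q(√190, √101).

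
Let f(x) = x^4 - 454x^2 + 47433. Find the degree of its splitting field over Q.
[K : Q] = 4

Solving the quadratic in x^2: x^2 = (454 ± √(454^2 - 4·47433))/2 = (454 ± √16384)/2 = (454 ± 128)/2, giving x^2 = 163 or x^2 = 291. So f(x) = (x^2 - 163)(x^2 - 291) and the roots of f are ±√163, ±√291. Hence the splitting field is K = Q(√163, √291). Since 163 and 291 are distinct squarefree integers > 1, their product 47433 is not a perfect square, so √291 ∉ Q(√163). By the tower law [K:Q] = [Q(√163,√291):Q(√163)] · [Q(√163):Q] = 2 · 2 = 4.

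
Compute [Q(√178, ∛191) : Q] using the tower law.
[Q(√178, ∛191) : Q] = 6

Let L = Q(√178, ∛191). Since Q(√178) ⊂ L and [Q(√178):Q] = 2, the tower law gives 2 | [L:Q]. Likewise Q(∛191) ⊂ L with [Q(∛191):Q] = 3 (because 191 is not a perfect cube), so 3 | [L:Q]. As gcd(2,3) = 1, [L:Q] is divisible by 6. Conversely L is generated over Q by √178 and ∛191, so [L:Q] ≤ 2·3 = 6. Therefore [Q(√178, ∛191) : Q] = 6.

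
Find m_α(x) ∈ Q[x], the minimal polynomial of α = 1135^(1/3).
m_α(x) = x^3 - 1135

α satisfies α^3 = 1135, so x^3 - 1135 annihilates α. By the rational root test, a rational root p/q (in lowest terms) of x^3 - 1135 would satisfy p^3 = 1135 q^3, forcing q = 1 and p^3 = 1135; but 1135 is not a perfect cube, contradiction. A monic cubic over Q with no rational root is irreducible (any nontrivial factorization would include a linear factor). Hence x^3 - 1135 is the minimal polynomial of α, and in particular [Q(α):Q] = 3.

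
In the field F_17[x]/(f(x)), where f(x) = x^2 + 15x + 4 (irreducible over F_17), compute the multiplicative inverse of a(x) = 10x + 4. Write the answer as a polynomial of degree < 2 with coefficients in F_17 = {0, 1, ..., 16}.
a(x)^(-1) ≡ 8x + 8 (mod f(x))

Since f is irreducible over F_17, F_17[x]/(f) is a field and a(x) ≠ 0 has an inverse. Apply the extended Euclidean algorithm to f(x) and a(x) in F_17[x]: f(x) = (12x + 12)·a(x) + (7). The last nonzero remainder is the constant 7 = gcd(f, a) in F_17. Back-substituting through the division chain expresses 7 = s(x)·a(x) + t(x)·f(x) with s(x) ≡ 5x + 5 (mod f), so (5x + 5)·a(x) ≡ 7 (mod f). Multiplying by 7^(-1) ≡ 5 in F_17 gives a(x)^(-1) ≡ 5·(5x + 5) ≡ 8x + 8 (mod f). Check: (10x + 4)·(8x + 8) = 12x^2 + 10x + 15 ≡ 1 (mod x^2 + 15x + 4).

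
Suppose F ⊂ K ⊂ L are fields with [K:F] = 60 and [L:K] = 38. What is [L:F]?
[L:F] = 2280

The tower law says that for any tower of field extensions F ⊂ K ⊂ L with finite degrees, [L:F] = [L:K] · [K:F]. Here this gives [L:F] = 38 · 60 = 2280.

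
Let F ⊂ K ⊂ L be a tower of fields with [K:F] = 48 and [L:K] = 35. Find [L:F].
[L:F] = 1680

The tower law says that for any tower of field extensions F ⊂ K ⊂ L with finite degrees, [L:F] = [L:K] · [K:F]. Here this gives [L:F] = 35 · 48 = 1680.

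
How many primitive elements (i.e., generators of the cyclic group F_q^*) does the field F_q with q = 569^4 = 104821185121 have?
There are φ(104821185120) = 26108006400 primitive elements

F_q^* is cyclic of order q - 1 = 104821185120. A cyclic group of order m has exactly φ(m) generators. Here m = 104821185120 = 2^5 · 3 · 5 · 19 · 71 · 161881, so the number of primitive elements is φ(104821185120) = 26108006400.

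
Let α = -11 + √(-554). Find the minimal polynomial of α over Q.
m_α(x) = x^2 + 22x + 675

From α + 11 = √(-554), squaring gives (α + 11)^2 = -554, i.e. α^2 + 22α + 121 = -554, so α^2 + 22α + 675 = 0. The discriminant of x^2 + 22x + 675 is (22)^2 - 4·(675) = 484 - 2700 = -2216, and 4·(-554) is not a perfect square in Q since -554 is squarefree and ≠ 1. Hence x^2 + 22x + 675 is irreducible over Q and is the minimal polynomial of α.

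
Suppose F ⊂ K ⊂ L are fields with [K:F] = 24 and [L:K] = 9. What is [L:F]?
[L:F] = 216

The tower law says that for any tower of field extensions F ⊂ K ⊂ L with finite degrees, [L:F] = [L:K] · [K:F]. Here this gives [L:F] = 9 · 24 = 216.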